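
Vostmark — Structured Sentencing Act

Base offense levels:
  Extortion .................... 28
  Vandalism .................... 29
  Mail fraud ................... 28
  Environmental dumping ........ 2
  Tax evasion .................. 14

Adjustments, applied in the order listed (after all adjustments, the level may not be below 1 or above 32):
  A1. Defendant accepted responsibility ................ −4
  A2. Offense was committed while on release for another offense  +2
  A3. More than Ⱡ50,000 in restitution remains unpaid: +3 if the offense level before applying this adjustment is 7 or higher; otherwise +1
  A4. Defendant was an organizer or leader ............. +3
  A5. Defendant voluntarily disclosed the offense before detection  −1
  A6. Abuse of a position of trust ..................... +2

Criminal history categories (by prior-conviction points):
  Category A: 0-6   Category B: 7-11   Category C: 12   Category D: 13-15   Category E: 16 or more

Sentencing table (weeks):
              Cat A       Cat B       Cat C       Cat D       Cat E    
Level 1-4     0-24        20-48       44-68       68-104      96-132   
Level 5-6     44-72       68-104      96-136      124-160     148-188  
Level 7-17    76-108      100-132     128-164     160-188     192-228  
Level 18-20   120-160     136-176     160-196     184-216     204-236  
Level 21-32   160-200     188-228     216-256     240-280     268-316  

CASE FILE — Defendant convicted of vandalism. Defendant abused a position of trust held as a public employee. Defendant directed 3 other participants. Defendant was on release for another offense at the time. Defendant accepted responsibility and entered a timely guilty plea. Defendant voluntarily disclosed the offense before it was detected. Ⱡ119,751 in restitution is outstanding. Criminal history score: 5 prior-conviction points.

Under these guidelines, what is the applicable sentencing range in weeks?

160-200 weeks

Base offense level for vandalism: 29.
A1 applies: 29 − 4 = 25.
A2 applies: 25 + 2 = 27.
A3 applies (level before this adjustment is 27 ≥ 7, so +3): 27 + 3 = 30.
A4 applies: 30 + 3 = 33.
A5 applies: 33 − 1 = 32.
A6 applies: 32 + 2 = 34.
Level 34 exceeds the maximum of 32; capped at 32.
Final offense level: 32.
Criminal history: 5 prior points → Category A (0-6).
Level 32 falls in the 21-32 band.
Grid: Level 21-32 × Category A = 160-200 weeks.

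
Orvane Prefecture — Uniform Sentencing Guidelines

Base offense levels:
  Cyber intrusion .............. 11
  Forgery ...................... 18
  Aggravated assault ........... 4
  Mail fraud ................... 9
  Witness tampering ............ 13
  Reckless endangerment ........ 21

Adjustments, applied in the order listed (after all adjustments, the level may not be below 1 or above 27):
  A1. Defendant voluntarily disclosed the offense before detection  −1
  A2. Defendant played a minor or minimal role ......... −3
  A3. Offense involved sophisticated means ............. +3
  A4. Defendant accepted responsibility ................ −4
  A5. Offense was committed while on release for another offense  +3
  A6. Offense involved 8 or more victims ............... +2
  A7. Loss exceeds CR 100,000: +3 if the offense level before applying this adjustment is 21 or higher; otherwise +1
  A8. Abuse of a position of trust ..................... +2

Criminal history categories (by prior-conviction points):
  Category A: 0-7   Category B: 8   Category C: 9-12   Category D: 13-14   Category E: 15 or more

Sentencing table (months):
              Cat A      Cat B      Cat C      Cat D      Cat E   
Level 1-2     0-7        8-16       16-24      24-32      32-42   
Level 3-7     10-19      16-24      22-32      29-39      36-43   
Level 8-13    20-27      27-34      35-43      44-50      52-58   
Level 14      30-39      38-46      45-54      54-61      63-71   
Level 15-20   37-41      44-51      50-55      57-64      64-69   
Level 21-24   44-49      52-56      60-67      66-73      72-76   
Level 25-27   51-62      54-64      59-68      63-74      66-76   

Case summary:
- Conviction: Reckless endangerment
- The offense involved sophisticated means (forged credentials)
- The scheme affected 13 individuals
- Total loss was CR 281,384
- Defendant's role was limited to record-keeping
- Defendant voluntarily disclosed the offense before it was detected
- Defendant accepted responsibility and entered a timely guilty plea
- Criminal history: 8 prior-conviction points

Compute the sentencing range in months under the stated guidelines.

Base offense level for reckless endangerment: 21.
A1 applies: 21 − 1 = 20.
A2 applies: 20 − 3 = 17.
A3 applies: 17 + 3 = 20.
A4 applies: 20 − 4 = 16.
A6 applies: 16 + 2 = 18.
A7 applies (level before this adjustment is 18 < 21, so +1): 18 + 1 = 19.
Final offense level: 19.
Criminal history: 8 prior points → Category B (8).
Level 19 falls in the 15-20 band.
Grid: Level 15-20 × Category B = 44-51 months.

44-51 months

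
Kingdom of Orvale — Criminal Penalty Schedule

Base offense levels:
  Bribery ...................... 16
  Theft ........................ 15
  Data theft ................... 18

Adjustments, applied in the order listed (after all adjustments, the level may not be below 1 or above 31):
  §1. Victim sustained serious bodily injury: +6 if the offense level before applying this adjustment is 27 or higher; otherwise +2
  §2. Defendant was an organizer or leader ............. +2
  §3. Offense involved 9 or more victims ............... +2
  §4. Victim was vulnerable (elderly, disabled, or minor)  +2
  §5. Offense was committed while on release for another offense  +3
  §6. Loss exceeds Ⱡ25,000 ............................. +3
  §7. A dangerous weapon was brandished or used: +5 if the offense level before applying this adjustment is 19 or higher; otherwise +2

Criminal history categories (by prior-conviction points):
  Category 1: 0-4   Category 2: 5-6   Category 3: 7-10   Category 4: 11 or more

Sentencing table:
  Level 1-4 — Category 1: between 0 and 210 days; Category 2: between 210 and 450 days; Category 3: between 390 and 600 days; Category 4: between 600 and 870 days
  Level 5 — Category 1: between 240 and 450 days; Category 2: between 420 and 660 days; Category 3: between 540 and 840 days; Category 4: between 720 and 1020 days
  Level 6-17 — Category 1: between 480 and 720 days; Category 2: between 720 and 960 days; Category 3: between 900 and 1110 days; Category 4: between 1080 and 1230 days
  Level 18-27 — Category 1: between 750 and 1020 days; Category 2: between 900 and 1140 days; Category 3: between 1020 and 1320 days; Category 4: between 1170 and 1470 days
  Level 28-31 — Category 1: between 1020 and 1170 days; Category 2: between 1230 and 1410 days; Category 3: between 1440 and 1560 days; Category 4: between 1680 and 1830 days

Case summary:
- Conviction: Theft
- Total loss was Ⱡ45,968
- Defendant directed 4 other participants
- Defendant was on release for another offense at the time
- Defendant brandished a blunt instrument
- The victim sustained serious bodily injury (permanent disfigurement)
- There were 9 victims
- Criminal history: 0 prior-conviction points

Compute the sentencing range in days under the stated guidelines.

Base offense level for theft: 15.
§1 applies (level before this adjustment is 15 < 27, so +2): 15 + 2 = 17.
§2 applies: 17 + 2 = 19.
§3 applies: 19 + 2 = 21.
§5 applies: 21 + 3 = 24.
§6 applies: 24 + 3 = 27.
§7 applies (level before this adjustment is 27 ≥ 19, so +5): 27 + 5 = 32.
Level 32 exceeds the maximum of 31; capped at 31.
Final offense level: 31.
Criminal history: 0 prior points → Category 1 (0-4).
Level 31 falls in the 28-31 band.
Grid: Level 28-31 × Category 1 = 1020-1170 days.

1020-1170 days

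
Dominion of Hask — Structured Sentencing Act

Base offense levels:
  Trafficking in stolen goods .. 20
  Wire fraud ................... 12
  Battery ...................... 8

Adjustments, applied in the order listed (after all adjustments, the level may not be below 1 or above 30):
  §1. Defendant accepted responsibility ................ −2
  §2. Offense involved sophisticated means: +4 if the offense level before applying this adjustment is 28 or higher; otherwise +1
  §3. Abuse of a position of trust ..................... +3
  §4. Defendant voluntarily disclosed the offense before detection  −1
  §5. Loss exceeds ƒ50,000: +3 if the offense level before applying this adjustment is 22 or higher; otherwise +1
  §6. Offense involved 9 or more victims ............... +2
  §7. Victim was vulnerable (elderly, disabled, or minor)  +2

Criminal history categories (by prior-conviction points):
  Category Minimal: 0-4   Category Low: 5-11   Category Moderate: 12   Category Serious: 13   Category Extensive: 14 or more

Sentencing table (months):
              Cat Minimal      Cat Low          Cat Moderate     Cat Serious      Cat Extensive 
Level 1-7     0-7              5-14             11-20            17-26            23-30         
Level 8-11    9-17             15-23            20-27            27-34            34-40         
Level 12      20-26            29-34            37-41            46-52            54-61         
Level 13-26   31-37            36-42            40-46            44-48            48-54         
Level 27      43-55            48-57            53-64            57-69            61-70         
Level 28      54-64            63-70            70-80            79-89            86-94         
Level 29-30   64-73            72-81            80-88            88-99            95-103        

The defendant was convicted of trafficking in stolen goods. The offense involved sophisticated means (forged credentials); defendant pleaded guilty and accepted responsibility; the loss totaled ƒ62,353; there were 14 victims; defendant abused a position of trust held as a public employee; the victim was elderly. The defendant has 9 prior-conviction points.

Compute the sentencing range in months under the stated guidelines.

72-81 months

Base offense level for trafficking in stolen goods: 20.
§1 applies: 20 − 2 = 18.
§2 applies (level before this adjustment is 18 < 28, so +1): 18 + 1 = 19.
§3 applies: 19 + 3 = 22.
§4 does not apply.
§5 applies (level before this adjustment is 22 ≥ 22, so +3): 22 + 3 = 25.
§6 applies: 25 + 2 = 27.
§7 applies: 27 + 2 = 29.
Final offense level: 29.
Criminal history: 9 prior points → Category Low (5-11).
Level 29 falls in the 29-30 band.
Grid: Level 29-30 × Category Low = 72-81 months.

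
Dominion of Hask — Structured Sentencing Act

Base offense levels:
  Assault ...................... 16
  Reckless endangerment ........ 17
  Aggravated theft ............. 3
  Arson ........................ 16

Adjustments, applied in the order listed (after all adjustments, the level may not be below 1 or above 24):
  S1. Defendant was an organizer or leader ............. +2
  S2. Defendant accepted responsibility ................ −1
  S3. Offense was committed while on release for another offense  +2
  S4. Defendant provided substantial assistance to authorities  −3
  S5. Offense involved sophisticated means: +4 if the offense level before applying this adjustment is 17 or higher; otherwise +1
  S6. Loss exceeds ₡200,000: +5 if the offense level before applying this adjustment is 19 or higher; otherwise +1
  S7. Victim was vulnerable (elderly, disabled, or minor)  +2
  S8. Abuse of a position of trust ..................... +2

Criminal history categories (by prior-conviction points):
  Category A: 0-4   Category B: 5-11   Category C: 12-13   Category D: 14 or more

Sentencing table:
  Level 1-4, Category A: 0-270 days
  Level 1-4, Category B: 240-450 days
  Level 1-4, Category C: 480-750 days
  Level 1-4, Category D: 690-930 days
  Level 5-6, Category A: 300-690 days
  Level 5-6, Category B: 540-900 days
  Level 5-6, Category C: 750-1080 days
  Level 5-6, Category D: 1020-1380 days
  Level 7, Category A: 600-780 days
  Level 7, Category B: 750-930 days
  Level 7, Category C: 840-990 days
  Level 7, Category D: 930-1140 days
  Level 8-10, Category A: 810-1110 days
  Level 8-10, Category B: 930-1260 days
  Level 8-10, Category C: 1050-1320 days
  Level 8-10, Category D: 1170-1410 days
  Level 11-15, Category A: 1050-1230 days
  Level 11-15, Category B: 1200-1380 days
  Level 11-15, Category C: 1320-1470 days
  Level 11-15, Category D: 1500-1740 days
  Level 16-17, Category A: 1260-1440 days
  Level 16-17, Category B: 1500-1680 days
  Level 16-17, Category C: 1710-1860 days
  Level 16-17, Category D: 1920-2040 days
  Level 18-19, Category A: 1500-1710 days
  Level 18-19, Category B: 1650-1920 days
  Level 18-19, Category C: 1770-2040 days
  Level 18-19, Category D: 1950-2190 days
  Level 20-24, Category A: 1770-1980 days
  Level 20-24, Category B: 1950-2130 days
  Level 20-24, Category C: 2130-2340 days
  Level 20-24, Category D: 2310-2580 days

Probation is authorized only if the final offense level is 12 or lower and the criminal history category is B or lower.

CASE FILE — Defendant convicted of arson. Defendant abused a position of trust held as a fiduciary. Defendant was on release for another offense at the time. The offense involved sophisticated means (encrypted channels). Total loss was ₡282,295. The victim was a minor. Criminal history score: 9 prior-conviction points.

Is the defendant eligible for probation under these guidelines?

No

Base offense level for arson: 16.
S2 does not apply.
S3 applies: 16 + 2 = 18.
S5 applies (level before this adjustment is 18 ≥ 17, so +4): 18 + 4 = 22.
S6 applies (level before this adjustment is 22 ≥ 19, so +5): 22 + 5 = 27.
S7 applies: 27 + 2 = 29.
S8 applies: 29 + 2 = 31.
Level 31 exceeds the maximum of 24; capped at 24.
Final offense level: 24.
Criminal history: 9 prior points → Category B (5-11).
Level 24 falls in the 20-24 band.
Grid: Level 20-24 × Category B = 1950-2130 days.
Probation check: level 24 > 12 and category B ≤ B → not eligible.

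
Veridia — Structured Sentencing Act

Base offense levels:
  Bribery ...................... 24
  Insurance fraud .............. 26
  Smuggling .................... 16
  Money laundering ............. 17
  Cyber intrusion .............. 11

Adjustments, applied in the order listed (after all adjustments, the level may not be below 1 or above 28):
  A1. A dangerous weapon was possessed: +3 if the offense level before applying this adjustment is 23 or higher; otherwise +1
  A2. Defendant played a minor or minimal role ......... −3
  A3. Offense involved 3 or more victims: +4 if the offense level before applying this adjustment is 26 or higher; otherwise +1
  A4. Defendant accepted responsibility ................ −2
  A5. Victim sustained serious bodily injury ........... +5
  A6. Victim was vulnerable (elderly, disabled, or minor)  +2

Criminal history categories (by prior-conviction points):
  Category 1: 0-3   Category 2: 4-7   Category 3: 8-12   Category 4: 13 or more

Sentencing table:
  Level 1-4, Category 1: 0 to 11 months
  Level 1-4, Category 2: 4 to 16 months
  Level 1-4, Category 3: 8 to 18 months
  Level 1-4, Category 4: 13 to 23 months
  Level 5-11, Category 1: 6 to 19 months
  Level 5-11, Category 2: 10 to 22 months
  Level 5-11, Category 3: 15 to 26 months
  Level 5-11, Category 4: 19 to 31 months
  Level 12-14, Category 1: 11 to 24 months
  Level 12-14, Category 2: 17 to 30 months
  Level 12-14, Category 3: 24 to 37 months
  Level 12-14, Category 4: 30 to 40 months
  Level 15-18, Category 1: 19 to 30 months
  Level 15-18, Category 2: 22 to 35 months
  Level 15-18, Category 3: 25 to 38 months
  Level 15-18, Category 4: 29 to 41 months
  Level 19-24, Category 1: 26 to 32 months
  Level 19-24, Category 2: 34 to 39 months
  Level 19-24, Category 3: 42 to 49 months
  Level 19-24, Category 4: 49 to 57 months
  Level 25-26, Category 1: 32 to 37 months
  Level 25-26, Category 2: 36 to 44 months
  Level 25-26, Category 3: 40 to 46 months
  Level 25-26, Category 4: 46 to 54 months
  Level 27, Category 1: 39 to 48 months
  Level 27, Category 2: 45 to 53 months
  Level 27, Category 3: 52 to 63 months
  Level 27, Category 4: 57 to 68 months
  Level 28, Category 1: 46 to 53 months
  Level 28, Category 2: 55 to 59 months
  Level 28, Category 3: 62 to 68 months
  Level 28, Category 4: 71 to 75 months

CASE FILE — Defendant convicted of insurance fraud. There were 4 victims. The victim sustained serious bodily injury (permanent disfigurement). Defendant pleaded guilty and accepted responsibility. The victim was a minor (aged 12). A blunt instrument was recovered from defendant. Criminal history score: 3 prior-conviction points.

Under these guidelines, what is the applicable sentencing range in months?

Base offense level for insurance fraud: 26.
A1 applies (level before this adjustment is 26 ≥ 23, so +3): 26 + 3 = 29.
A2 does not apply.
A3 applies (level before this adjustment is 29 ≥ 26, so +4): 29 + 4 = 33.
A4 applies: 33 − 2 = 31.
A5 applies: 31 + 5 = 36.
A6 applies: 36 + 2 = 38.
Level 38 exceeds the maximum of 28; capped at 28.
Final offense level: 28.
Criminal history: 3 prior points → Category 1 (0-3).
Level 28 falls in the 28 band.
Grid: Level 28 × Category 1 = 46-53 months.

46-53 months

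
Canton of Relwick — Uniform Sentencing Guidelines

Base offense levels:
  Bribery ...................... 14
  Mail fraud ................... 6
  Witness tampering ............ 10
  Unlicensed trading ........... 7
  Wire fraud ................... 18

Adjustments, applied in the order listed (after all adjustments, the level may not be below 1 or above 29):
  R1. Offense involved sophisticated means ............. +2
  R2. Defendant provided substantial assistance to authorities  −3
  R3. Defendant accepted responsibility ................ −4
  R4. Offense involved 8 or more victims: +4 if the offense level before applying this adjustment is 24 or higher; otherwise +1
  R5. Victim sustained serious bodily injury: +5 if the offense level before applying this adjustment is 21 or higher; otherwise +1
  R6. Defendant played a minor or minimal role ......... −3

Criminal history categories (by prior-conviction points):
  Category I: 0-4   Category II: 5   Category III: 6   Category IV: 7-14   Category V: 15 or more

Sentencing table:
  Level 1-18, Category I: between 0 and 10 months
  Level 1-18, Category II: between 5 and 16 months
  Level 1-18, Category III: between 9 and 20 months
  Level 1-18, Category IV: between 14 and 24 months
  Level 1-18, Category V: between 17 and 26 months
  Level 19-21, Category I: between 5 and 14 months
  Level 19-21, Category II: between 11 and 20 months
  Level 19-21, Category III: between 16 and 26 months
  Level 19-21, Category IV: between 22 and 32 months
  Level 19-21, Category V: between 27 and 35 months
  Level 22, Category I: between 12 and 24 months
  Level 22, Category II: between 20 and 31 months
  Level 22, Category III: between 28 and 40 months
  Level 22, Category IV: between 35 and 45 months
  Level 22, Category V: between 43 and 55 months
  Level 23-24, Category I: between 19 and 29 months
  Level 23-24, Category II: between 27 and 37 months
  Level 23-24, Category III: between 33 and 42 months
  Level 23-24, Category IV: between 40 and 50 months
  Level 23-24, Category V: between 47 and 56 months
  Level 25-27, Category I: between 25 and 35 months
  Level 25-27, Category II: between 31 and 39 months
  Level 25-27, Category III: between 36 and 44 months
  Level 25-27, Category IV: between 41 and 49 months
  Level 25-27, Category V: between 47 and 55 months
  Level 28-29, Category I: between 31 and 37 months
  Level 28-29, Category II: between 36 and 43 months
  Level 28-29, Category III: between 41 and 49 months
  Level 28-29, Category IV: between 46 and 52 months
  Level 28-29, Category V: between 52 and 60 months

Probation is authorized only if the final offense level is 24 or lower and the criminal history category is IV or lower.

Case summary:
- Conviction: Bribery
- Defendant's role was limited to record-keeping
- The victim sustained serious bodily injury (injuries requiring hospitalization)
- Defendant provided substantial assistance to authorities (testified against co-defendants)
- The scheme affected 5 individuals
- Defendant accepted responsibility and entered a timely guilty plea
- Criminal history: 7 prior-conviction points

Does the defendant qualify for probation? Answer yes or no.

Yes

Base offense level for bribery: 14.
R1 does not apply.
R2 applies: 14 − 3 = 11.
R3 applies: 11 − 4 = 7.
R4 does not apply.
R5 applies (level before this adjustment is 7 < 21, so +1): 7 + 1 = 8.
R6 applies: 8 − 3 = 5.
Final offense level: 5.
Criminal history: 7 prior points → Category IV (7-14).
Level 5 falls in the 1-18 band.
Grid: Level 1-18 × Category IV = 14-24 months.
Probation check: level 5 ≤ 24 and category IV ≤ IV → eligible.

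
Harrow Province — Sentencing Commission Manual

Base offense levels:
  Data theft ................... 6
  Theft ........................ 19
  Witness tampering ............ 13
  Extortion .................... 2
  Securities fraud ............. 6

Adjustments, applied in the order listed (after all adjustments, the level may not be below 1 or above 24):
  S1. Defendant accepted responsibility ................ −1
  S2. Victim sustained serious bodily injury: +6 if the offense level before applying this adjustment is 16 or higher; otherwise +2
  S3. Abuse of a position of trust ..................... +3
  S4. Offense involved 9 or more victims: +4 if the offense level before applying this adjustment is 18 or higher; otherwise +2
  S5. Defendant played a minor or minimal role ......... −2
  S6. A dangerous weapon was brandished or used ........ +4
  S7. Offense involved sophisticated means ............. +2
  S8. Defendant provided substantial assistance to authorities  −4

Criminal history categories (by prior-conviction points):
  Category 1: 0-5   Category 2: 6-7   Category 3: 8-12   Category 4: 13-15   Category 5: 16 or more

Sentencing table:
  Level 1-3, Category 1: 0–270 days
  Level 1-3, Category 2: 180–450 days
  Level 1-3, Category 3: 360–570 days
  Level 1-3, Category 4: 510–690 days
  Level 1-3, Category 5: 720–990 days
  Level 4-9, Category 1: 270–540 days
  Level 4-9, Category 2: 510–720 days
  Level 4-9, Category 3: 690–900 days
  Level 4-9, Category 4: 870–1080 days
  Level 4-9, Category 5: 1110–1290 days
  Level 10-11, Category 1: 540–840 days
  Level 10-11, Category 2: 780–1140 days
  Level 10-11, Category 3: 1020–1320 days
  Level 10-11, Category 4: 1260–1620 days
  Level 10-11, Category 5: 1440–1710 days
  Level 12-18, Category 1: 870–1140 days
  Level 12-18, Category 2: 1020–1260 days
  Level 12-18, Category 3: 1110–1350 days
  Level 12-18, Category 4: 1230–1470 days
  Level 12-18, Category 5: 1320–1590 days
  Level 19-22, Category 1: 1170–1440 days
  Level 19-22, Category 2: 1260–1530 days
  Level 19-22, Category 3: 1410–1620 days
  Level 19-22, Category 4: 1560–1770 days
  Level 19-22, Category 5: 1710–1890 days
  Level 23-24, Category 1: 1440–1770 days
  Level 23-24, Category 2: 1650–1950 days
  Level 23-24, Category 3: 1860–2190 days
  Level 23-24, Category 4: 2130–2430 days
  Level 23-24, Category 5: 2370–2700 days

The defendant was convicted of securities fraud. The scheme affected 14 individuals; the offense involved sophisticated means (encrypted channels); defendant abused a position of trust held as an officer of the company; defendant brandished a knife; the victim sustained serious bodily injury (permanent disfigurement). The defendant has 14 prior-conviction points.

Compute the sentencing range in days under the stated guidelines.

Base offense level for securities fraud: 6.
S1 does not apply.
S2 applies (level before this adjustment is 6 < 16, so +2): 6 + 2 = 8.
S3 applies: 8 + 3 = 11.
S4 applies (level before this adjustment is 11 < 18, so +2): 11 + 2 = 13.
S6 applies: 13 + 4 = 17.
S7 applies: 17 + 2 = 19.
Final offense level: 19.
Criminal history: 14 prior points → Category 4 (13-15).
Level 19 falls in the 19-22 band.
Grid: Level 19-22 × Category 4 = 1560-1770 days.

1560-1770 days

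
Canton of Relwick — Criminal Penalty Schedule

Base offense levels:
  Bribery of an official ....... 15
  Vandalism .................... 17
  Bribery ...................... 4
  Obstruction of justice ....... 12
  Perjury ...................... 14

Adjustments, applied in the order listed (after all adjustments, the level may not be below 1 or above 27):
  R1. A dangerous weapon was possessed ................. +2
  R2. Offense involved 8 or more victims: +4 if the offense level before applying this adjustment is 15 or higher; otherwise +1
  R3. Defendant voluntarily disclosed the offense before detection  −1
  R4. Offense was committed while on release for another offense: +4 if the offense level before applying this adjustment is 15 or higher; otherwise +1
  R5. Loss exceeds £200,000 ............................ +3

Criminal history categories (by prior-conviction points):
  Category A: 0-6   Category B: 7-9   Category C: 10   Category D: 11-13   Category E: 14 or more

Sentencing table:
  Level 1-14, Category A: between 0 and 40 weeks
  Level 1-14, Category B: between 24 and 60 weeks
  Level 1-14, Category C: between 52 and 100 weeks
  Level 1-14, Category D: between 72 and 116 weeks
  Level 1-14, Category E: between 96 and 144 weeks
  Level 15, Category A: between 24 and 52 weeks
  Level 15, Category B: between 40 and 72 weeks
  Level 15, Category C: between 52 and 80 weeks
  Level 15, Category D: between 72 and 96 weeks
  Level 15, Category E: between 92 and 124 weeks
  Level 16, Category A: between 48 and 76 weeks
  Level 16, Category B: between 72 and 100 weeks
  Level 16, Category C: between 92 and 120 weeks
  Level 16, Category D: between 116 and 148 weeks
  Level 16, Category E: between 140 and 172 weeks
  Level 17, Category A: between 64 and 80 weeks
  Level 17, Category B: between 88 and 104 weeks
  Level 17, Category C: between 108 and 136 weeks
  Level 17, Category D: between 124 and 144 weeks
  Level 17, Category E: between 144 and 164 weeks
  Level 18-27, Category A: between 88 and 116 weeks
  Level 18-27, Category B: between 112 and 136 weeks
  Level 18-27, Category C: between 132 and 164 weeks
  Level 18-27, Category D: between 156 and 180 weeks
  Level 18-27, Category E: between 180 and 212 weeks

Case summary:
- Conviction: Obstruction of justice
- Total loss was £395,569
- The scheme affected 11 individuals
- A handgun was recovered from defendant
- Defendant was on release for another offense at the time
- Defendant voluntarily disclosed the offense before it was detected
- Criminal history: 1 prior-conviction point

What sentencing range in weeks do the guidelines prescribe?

Base offense level for obstruction of justice: 12.
R1 applies: 12 + 2 = 14.
R2 applies (level before this adjustment is 14 < 15, so +1): 14 + 1 = 15.
R3 applies: 15 − 1 = 14.
R4 applies (level before this adjustment is 14 < 15, so +1): 14 + 1 = 15.
R5 applies: 15 + 3 = 18.
Final offense level: 18.
Criminal history: 1 prior point → Category A (0-6).
Level 18 falls in the 18-27 band.
Grid: Level 18-27 × Category A = 88-116 weeks.

88-116 weeks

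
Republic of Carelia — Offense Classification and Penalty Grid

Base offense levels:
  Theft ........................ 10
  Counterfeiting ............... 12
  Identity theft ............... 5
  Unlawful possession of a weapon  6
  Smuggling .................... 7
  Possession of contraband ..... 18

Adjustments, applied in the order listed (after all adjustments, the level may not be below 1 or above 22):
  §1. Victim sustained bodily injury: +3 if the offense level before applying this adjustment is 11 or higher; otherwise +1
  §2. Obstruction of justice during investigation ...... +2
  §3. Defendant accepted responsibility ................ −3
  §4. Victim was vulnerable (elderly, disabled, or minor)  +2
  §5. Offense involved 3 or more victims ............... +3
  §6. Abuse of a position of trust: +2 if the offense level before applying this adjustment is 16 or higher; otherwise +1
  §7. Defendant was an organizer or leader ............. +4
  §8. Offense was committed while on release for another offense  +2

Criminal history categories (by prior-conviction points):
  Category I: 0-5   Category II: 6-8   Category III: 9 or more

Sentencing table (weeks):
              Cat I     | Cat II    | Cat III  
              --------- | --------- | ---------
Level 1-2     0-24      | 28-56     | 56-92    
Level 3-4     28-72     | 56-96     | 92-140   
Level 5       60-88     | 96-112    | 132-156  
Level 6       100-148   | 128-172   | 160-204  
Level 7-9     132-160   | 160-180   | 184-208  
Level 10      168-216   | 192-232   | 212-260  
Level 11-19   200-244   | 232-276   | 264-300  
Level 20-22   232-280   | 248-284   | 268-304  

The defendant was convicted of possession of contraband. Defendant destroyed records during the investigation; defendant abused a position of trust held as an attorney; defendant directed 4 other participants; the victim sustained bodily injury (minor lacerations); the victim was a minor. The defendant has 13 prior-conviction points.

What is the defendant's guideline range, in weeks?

268-304 weeks

Base offense level for possession of contraband: 18.
§1 applies (level before this adjustment is 18 ≥ 11, so +3): 18 + 3 = 21.
§2 applies: 21 + 2 = 23.
§4 applies: 23 + 2 = 25.
§5 does not apply.
§6 applies (level before this adjustment is 25 ≥ 16, so +2): 25 + 2 = 27.
§7 applies: 27 + 4 = 31.
Level 31 exceeds the maximum of 22; capped at 22.
Final offense level: 22.
Criminal history: 13 prior points → Category III (9+).
Level 22 falls in the 20-22 band.
Grid: Level 20-22 × Category III = 268-304 weeks.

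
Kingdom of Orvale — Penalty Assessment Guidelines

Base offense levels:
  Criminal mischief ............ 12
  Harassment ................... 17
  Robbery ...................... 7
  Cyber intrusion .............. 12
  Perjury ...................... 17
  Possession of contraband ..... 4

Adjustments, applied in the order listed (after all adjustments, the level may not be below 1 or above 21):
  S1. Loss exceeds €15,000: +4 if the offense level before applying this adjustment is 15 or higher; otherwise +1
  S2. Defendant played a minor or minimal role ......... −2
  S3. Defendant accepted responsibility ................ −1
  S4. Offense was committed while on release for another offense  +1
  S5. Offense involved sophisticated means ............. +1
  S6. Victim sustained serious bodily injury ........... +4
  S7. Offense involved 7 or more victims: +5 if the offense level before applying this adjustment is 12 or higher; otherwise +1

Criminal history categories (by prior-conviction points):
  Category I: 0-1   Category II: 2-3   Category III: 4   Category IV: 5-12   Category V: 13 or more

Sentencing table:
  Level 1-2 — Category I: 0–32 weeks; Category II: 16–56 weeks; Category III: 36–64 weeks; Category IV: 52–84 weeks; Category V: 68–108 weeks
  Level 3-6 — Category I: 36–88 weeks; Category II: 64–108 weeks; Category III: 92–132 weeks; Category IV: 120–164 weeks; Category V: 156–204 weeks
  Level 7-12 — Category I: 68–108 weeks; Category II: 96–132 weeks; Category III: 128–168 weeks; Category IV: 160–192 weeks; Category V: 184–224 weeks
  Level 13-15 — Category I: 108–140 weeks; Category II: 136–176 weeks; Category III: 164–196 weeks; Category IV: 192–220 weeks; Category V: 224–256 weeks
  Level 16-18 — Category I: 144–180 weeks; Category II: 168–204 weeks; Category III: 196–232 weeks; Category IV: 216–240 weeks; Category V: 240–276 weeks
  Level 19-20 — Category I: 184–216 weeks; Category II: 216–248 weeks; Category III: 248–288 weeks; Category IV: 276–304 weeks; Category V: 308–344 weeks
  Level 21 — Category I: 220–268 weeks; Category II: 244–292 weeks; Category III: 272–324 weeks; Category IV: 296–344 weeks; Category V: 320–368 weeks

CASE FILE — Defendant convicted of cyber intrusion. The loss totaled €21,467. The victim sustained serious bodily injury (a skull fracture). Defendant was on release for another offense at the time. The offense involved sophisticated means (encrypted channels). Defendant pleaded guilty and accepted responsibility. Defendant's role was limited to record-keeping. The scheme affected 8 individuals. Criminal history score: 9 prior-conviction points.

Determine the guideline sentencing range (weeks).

Base offense level for cyber intrusion: 12.
S1 applies (level before this adjustment is 12 < 15, so +1): 12 + 1 = 13.
S2 applies: 13 − 2 = 11.
S3 applies: 11 − 1 = 10.
S4 applies: 10 + 1 = 11.
S5 applies: 11 + 1 = 12.
S6 applies: 12 + 4 = 16.
S7 applies (level before this adjustment is 16 ≥ 12, so +5): 16 + 5 = 21.
Final offense level: 21.
Criminal history: 9 prior points → Category IV (5-12).
Level 21 falls in the 21 band.
Grid: Level 21 × Category IV = 296-344 weeks.

296-344 weeks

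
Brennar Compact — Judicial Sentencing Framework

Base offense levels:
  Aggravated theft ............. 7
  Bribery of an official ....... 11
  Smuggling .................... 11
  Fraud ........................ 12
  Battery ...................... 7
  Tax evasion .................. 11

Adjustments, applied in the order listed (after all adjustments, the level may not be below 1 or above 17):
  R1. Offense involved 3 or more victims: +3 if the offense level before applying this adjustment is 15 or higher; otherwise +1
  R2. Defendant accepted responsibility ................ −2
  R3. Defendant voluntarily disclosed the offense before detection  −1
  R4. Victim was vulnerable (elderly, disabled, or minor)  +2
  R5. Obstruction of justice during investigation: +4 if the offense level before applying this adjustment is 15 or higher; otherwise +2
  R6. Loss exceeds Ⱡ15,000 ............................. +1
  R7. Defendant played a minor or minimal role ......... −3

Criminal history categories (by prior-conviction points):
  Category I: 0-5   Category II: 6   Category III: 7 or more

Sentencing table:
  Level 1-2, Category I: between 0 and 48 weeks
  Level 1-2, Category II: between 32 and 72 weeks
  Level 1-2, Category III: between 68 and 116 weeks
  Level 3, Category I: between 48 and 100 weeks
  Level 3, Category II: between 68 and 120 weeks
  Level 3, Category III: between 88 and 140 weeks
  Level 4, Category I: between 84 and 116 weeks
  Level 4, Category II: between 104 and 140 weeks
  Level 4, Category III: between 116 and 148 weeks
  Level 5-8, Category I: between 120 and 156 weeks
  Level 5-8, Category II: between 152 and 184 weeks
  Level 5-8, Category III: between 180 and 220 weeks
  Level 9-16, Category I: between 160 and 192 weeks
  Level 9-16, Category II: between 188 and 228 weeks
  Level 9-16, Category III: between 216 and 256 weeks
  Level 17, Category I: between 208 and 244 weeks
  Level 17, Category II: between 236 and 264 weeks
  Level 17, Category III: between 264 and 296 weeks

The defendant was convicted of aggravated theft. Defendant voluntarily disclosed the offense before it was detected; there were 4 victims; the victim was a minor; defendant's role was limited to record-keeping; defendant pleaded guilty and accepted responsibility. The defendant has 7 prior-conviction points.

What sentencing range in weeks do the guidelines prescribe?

Base offense level for aggravated theft: 7.
R1 applies (level before this adjustment is 7 < 15, so +1): 7 + 1 = 8.
R2 applies: 8 − 2 = 6.
R3 applies: 6 − 1 = 5.
R4 applies: 5 + 2 = 7.
R6 does not apply.
R7 applies: 7 − 3 = 4.
Final offense level: 4.
Criminal history: 7 prior points → Category III (7+).
Level 4 falls in the 4 band.
Grid: Level 4 × Category III = 116-148 weeks.

116-148 weeks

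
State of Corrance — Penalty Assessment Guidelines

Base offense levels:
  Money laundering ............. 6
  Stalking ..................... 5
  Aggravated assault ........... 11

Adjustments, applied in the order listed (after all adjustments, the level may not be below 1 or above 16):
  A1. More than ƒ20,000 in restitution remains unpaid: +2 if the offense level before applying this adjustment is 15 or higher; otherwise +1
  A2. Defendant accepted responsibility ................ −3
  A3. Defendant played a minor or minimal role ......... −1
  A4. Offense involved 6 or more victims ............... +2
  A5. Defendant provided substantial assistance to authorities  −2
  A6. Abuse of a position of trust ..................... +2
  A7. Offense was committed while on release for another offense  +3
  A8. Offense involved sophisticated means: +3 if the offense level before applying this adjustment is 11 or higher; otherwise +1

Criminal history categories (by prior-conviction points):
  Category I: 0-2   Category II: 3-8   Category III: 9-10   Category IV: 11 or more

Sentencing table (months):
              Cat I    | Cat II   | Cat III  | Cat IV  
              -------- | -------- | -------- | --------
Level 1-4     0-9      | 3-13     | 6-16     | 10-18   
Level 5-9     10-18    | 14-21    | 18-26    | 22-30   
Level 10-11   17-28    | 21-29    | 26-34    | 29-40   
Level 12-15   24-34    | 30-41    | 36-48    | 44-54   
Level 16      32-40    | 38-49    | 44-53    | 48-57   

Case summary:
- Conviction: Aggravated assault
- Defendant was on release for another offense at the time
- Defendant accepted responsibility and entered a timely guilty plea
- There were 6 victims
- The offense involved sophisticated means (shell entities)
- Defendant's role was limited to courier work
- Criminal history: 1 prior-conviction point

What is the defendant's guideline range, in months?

24-34 months

Base offense level for aggravated assault: 11.
A1 does not apply.
A2 applies: 11 − 3 = 8.
A3 applies: 8 − 1 = 7.
A4 applies: 7 + 2 = 9.
A7 applies: 9 + 3 = 12.
A8 applies (level before this adjustment is 12 ≥ 11, so +3): 12 + 3 = 15.
Final offense level: 15.
Criminal history: 1 prior point → Category I (0-2).
Level 15 falls in the 12-15 band.
Grid: Level 12-15 × Category I = 24-34 months.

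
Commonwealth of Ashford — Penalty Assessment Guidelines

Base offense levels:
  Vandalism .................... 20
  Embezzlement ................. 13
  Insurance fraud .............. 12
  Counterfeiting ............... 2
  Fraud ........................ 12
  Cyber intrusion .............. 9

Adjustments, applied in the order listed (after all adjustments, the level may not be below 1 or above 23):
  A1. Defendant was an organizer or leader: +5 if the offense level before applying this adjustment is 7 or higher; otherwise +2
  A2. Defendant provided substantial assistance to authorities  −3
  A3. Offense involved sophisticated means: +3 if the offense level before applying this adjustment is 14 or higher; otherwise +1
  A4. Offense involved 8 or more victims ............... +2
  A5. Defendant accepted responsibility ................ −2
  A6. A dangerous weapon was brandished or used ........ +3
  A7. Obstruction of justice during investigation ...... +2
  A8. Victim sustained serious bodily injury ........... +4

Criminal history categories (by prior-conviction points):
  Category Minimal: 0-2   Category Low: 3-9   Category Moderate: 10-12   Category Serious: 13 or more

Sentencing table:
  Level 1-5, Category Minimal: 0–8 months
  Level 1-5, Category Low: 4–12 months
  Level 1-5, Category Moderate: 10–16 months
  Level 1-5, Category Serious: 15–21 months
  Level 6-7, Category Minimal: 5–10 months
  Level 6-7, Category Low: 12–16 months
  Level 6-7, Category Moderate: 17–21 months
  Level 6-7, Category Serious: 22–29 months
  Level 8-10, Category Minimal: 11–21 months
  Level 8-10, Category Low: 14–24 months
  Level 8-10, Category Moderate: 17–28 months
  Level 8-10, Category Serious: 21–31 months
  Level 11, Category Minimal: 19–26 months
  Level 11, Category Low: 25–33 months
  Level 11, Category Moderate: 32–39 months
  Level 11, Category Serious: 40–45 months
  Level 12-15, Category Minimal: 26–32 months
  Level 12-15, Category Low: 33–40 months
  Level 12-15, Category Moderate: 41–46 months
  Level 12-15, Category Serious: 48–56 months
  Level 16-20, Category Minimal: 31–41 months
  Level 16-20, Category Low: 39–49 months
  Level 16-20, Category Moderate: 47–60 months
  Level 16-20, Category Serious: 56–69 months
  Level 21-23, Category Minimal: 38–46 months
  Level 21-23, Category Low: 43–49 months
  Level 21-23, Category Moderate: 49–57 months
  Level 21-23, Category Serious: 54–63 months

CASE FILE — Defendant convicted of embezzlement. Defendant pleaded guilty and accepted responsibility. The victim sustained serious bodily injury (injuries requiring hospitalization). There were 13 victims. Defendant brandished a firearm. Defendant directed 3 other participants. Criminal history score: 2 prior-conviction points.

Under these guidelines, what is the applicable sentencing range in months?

Base offense level for embezzlement: 13.
A1 applies (level before this adjustment is 13 ≥ 7, so +5): 13 + 5 = 18.
A4 applies: 18 + 2 = 20.
A5 applies: 20 − 2 = 18.
A6 applies: 18 + 3 = 21.
A7 does not apply.
A8 applies: 21 + 4 = 25.
Level 25 exceeds the maximum of 23; capped at 23.
Final offense level: 23.
Criminal history: 2 prior points → Category Minimal (0-2).
Level 23 falls in the 21-23 band.
Grid: Level 21-23 × Category Minimal = 38-46 months.

38-46 months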